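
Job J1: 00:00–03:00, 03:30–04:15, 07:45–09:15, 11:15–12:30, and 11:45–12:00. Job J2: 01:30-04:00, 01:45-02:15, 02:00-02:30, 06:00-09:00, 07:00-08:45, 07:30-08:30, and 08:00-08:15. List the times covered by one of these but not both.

Merge the first list: 00:00–03:00, 03:30–04:15, 07:45–09:15, 11:15–12:30.
Merge the second list: 01:30–04:00, 06:00–09:00.
A \ B = 00:00–01:30, 04:00–04:15, 09:00–09:15, 11:15–12:30.
B \ A = 03:00–03:30, 06:00–07:45.
Union of the two gives the symmetric difference.

00:00–01:30, 03:00–03:30, 04:00–04:15, 06:00–07:45, 09:00–09:15, 11:15–12:30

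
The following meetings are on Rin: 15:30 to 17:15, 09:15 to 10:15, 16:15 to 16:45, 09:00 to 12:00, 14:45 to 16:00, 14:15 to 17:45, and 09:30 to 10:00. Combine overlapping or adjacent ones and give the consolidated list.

Sort by start: 09:00–12:00, 09:15–10:15, 09:30–10:00, 14:15–17:45, 14:45–16:00, 15:30–17:15, 16:15–16:45.
09:15–10:15 overlaps/touches 09:00–12:00 → extend to 09:00–12:00.
09:30–10:00 overlaps/touches 09:00–12:00 → extend to 09:00–12:00.
14:15–17:45 is disjoint → start new block.
14:45–16:00 overlaps/touches 14:15–17:45 → extend to 14:15–17:45.
15:30–17:15 overlaps/touches 14:15–17:45 → extend to 14:15–17:45.
16:15–16:45 overlaps/touches 14:15–17:45 → extend to 14:15–17:45.

09:00–12:00, 14:15–17:45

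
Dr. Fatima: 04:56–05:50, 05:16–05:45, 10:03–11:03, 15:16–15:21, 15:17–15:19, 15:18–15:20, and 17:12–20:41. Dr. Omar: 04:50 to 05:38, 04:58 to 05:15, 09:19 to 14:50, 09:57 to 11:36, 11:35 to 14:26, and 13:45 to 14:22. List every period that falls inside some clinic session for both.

04:56–05:38, 10:03–11:03

First set merges to 04:56–05:50, 10:03–11:03, 15:16–15:21, 17:12–20:41.
Second set merges to 04:50–05:38, 09:19–14:50.
04:56–05:50 overlaps B on 04:56–05:38.
10:03–11:03 overlaps B on 10:03–11:03.
15:16–15:21 falls entirely outside B.
17:12–20:41 falls entirely outside B.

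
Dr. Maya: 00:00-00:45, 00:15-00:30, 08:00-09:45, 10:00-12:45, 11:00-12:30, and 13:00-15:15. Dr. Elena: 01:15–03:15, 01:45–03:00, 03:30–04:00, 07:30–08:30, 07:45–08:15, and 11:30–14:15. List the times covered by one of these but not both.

A, merged: 00:00–00:45, 08:00–09:45, 10:00–12:45, 13:00–15:15.
B, merged: 01:15–03:15, 03:30–04:00, 07:30–08:30, 11:30–14:15.
Only in the first: 00:00–00:45, 08:30–09:45, 10:00–11:30, 14:15–15:15.
Only in the second: 01:15–03:15, 03:30–04:00, 07:30–08:00, 12:45–13:00.
Together these are the periods covered by exactly one.

00:00–00:45, 01:15–03:15, 03:30–04:00, 07:30–08:00, 08:30–09:45, 10:00–11:30, 12:45–13:00, 14:15–15:15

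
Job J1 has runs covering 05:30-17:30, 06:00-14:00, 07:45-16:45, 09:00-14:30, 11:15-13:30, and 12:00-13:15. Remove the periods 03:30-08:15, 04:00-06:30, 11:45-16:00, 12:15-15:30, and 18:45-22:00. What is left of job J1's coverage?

A, merged: 05:30–17:30.
B, merged: 03:30–08:15, 11:45–16:00, 18:45–22:00.
05:30–17:30 minus B → 08:15–11:45, 16:00–17:30.

08:15–11:45, 16:00–17:30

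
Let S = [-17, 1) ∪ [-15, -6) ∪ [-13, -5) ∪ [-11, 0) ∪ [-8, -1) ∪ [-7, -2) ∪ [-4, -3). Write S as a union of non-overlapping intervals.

[-15, -6) overlaps/touches [-17, 1) → extend to [-17, 1).
[-13, -5) overlaps/touches [-17, 1) → extend to [-17, 1).
[-11, 0) overlaps/touches [-17, 1) → extend to [-17, 1).
[-8, -1) overlaps/touches [-17, 1) → extend to [-17, 1).
[-7, -2) overlaps/touches [-17, 1) → extend to [-17, 1).
[-4, -3) overlaps/touches [-17, 1) → extend to [-17, 1).

[-17, 1)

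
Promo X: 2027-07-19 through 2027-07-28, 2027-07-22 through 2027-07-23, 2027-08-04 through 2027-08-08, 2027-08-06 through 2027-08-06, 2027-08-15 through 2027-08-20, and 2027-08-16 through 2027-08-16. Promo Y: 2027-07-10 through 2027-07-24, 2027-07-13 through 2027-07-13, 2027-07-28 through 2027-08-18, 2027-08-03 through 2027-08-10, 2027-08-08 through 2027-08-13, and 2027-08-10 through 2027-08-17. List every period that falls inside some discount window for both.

Merge the first list: 2027-07-19 through 2027-07-28, 2027-08-04 through 2027-08-08, 2027-08-15 through 2027-08-20.
Merge the second list: 2027-07-10 through 2027-07-24, 2027-07-28 through 2027-08-18.
2027-07-19 through 2027-07-28 ∩ B → 2027-07-19 through 2027-07-24, 2027-07-28 through 2027-07-28.
2027-08-04 through 2027-08-08 ∩ B → 2027-08-04 through 2027-08-08.
2027-08-15 through 2027-08-20 ∩ B → 2027-08-15 through 2027-08-18.

2027-07-19 through 2027-07-24, 2027-07-28 through 2027-07-28, 2027-08-04 through 2027-08-08, 2027-08-15 through 2027-08-18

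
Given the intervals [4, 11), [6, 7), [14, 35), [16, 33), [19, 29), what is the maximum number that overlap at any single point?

3

At 19, 3 of the intervals are simultaneously active.
No point has more.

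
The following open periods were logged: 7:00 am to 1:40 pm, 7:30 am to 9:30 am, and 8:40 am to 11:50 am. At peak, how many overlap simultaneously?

3

Sweep endpoints in order; track running count of active intervals.
Peak of 3 reached at 8:40 am.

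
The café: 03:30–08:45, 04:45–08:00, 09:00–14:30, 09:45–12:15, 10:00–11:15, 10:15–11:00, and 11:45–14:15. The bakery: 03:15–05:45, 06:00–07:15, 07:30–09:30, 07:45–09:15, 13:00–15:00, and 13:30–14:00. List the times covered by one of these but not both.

Merge the first list: 03:30–08:45, 09:00–14:30.
Merge the second list: 03:15–05:45, 06:00–07:15, 07:30–09:30, 13:00–15:00.
A but not B: 05:45–06:00, 07:15–07:30, 09:30–13:00.
B but not A: 03:15–03:30, 08:45–09:00, 14:30–15:00.
Combining gives A △ B.

03:15–03:30, 05:45–06:00, 07:15–07:30, 08:45–09:00, 09:30–13:00, 14:30–15:00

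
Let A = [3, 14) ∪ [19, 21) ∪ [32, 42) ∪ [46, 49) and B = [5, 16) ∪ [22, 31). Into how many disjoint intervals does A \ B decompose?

4

A \ B = [3, 5), [19, 21), [32, 42), [46, 49).
That is 4 disjoint pieces.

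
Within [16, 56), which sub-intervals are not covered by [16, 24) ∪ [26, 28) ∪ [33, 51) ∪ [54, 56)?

The merged coverage is [16, 24), [26, 28), [33, 51), [54, 56).
Uncovered inside [16, 56): [24, 26), [28, 33), [51, 54).

[24, 26) ∪ [28, 33) ∪ [51, 54)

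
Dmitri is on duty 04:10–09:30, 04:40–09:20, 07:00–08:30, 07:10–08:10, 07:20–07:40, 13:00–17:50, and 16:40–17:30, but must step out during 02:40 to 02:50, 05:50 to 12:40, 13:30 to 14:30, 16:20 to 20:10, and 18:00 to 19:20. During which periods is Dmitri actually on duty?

04:10–05:50, 13:00–13:30, 14:30–16:20

Merge the first list: 04:10–09:30, 13:00–17:50.
Merge the second list: 02:40–02:50, 05:50–12:40, 13:30–14:30, 16:20–20:10.
04:10–09:30 minus B → 04:10–05:50.
13:00–17:50 minus B → 13:00–13:30, 14:30–16:20.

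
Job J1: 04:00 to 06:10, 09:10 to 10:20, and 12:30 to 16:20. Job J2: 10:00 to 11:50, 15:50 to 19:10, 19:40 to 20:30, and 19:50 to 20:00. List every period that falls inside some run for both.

10:00–10:20, 15:50–16:20

B, merged: 10:00–11:50, 15:50–19:10, 19:40–20:30.
04:00–06:10 meets no B interval.
09:10–10:20 ∩ B → 10:00–10:20.
12:30–16:20 ∩ B → 15:50–16:20.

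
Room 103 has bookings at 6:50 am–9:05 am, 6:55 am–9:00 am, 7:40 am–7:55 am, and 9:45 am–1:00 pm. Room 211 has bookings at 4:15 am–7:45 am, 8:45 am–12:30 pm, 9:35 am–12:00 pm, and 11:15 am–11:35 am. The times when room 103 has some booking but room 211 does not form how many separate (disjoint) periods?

First set merges to 6:50 am–9:05 am, 9:45 am–1:00 pm.
Second set merges to 4:15 am–7:45 am, 8:45 am–12:30 pm.
A \ B = 7:45 am–8:45 am, 12:30 pm–1:00 pm.
That is 2 disjoint pieces.

2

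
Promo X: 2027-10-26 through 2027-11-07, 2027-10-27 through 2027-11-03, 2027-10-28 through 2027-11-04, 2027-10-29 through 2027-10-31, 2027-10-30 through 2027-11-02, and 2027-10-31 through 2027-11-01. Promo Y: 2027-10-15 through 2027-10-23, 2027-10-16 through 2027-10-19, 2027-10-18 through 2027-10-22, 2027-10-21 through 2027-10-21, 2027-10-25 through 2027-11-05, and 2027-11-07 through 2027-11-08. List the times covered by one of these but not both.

Merge the first list: 2027-10-26 through 2027-11-07.
Merge the second list: 2027-10-15 through 2027-10-23, 2027-10-25 through 2027-11-05, 2027-11-07 through 2027-11-08.
Only in the first: 2027-11-06 through 2027-11-06.
Only in the second: 2027-10-15 through 2027-10-23, 2027-10-25 through 2027-10-25, 2027-11-08 through 2027-11-08.
Together these are the periods covered by exactly one.

2027-10-15 through 2027-10-23, 2027-10-25 through 2027-10-25, 2027-11-06 through 2027-11-06, 2027-11-08 through 2027-11-08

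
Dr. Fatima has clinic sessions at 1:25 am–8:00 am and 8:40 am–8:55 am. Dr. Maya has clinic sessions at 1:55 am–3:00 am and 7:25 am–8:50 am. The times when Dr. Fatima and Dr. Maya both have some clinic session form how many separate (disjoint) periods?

3

A ∩ B = 1:55 am-3:00 am, 7:25 am-8:00 am, 8:40 am-8:50 am.
That is 3 disjoint pieces.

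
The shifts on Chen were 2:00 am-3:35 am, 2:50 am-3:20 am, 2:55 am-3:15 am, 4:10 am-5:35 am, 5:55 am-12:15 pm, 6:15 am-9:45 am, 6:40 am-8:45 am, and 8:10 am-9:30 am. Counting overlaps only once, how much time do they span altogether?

Merged: 2:00 am–3:35 am, 4:10 am–5:35 am, 5:55 am–12:15 pm.
Lengths: 1 h 35 min + 1 h 25 min + 6 h 20 min = 9 h 20 min.

9 h 20 min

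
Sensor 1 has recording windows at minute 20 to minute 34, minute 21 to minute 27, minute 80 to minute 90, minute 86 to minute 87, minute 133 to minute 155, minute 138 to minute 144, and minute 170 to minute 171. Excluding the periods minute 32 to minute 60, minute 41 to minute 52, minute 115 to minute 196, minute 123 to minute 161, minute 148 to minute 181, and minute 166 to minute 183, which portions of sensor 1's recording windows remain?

minute 20 to minute 32, minute 80 to minute 90

First set merges to minute 20 to minute 34, minute 80 to minute 90, minute 133 to minute 155, minute 170 to minute 171.
Second set merges to minute 32 to minute 60, minute 115 to minute 196.
minute 20 to minute 34 with B removed leaves minute 20 to minute 32.
minute 80 to minute 90 is untouched.
minute 133 to minute 155 lies entirely inside B → drops out.
minute 170 to minute 171 lies entirely inside B → drops out.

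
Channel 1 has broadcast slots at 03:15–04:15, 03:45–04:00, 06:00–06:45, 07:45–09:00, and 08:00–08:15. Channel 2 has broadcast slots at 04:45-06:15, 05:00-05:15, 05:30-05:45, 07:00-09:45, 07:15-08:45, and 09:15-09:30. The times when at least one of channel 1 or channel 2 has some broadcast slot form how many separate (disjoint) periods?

First set merges to 03:15–04:15, 06:00–06:45, 07:45–09:00.
Second set merges to 04:45–06:15, 07:00–09:45.
A ∪ B = 03:15–04:15, 04:45–06:45, 07:00–09:45.
That is 3 disjoint pieces.

3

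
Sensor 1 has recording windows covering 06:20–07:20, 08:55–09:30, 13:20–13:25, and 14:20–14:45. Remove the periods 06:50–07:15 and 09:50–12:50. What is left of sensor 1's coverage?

06:20–06:50, 07:15–07:20, 08:55–09:30, 13:20–13:25, 14:20–14:45

06:20–07:20 minus B → 06:20–06:50, 07:15–07:20.
08:55–09:30: no B overlap → unchanged.
13:20–13:25: no B overlap → unchanged.
14:20–14:45: no B overlap → unchanged.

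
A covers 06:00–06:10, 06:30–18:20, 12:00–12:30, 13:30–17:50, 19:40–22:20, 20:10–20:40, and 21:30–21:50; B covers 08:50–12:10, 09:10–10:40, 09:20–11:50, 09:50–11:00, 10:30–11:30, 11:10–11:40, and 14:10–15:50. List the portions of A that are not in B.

First set merges to 06:00-06:10, 06:30-18:20, 19:40-22:20.
Second set merges to 08:50-12:10, 14:10-15:50.
06:00-06:10 is untouched.
06:30-18:20 with B removed leaves 06:30-08:50, 12:10-14:10, 15:50-18:20.
19:40-22:20 is untouched.

06:00-06:10, 06:30-08:50, 12:10-14:10, 15:50-18:20, 19:40-22:20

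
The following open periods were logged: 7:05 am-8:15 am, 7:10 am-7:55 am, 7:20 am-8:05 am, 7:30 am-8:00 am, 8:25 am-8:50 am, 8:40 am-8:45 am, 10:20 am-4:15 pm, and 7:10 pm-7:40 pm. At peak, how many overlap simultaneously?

4

Walk the sorted start/end points keeping a running depth.
The depth first hits 4 at 7:30 am.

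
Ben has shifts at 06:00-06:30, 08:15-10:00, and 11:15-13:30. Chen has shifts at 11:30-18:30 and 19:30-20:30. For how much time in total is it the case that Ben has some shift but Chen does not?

2 h 30 min

A \ B = 06:00–06:30, 08:15–10:00, 11:15–11:30.
Total: 30 min + 1 h 45 min + 15 min = 2 h 30 min.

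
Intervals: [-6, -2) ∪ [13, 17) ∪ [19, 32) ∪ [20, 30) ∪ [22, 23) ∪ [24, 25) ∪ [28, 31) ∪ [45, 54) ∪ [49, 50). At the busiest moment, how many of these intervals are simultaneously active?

At 22, 3 of the intervals are simultaneously active.
No point has more.

3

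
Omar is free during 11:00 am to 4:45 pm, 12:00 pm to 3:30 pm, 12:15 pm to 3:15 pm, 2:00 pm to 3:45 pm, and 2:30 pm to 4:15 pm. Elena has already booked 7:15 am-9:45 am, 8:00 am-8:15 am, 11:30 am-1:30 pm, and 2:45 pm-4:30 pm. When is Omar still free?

A, merged: 11:00 am–4:45 pm.
B, merged: 7:15 am–9:45 am, 11:30 am–1:30 pm, 2:45 pm–4:30 pm.
11:00 am–4:45 pm \ B = 11:00 am–11:30 am, 1:30 pm–2:45 pm, 4:30 pm–4:45 pm.

11:00 am–11:30 am, 1:30 pm–2:45 pm, 4:30 pm–4:45 pm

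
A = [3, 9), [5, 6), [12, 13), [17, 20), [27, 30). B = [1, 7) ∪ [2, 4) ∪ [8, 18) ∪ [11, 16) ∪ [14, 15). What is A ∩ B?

[3, 7) ∪ [8, 9) ∪ [12, 13) ∪ [17, 18)

First set merges to [3, 9), [12, 13), [17, 20), [27, 30).
Second set merges to [1, 7), [8, 18).
[3, 9) meets the second set on [3, 7), [8, 9).
[12, 13) meets the second set on [12, 13).
[17, 20) meets the second set on [17, 18).
[27, 30): no overlap with the second set.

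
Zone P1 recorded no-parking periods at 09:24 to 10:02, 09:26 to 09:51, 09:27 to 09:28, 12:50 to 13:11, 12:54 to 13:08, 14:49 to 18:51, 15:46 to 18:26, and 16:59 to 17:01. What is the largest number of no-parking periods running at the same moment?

At 09:27, 3 of the intervals are simultaneously active.
No point has more.

3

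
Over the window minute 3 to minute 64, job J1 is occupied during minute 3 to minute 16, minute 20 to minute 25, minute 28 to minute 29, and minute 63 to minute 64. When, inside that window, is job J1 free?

Covered (merged): minute 3 to minute 16, minute 20 to minute 25, minute 28 to minute 29, minute 63 to minute 64.
Gaps within minute 3 to minute 64: minute 16 to minute 20, minute 25 to minute 28, minute 29 to minute 63.

minute 16 to minute 20, minute 25 to minute 28, minute 29 to minute 63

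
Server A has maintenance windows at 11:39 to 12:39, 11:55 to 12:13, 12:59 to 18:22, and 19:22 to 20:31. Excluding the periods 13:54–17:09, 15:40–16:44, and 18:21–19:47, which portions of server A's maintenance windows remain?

Merge the first list: 11:39–12:39, 12:59–18:22, 19:22–20:31.
Merge the second list: 13:54–17:09, 18:21–19:47.
11:39–12:39: no B overlap → unchanged.
12:59–18:22 minus B → 12:59–13:54, 17:09–18:21.
19:22–20:31 minus B → 19:47–20:31.

11:39–12:39, 12:59–13:54, 17:09–18:21, 19:47–20:31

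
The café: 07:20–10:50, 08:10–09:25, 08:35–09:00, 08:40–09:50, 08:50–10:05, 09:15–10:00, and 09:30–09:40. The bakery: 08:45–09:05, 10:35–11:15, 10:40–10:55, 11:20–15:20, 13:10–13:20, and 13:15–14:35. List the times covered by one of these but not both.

Merge the first list: 07:20–10:50.
Merge the second list: 08:45–09:05, 10:35–11:15, 11:20–15:20.
Only in the first: 07:20–08:45, 09:05–10:35.
Only in the second: 10:50–11:15, 11:20–15:20.
Together these are the periods covered by exactly one.

07:20–08:45, 09:05–10:35, 10:50–11:15, 11:20–15:20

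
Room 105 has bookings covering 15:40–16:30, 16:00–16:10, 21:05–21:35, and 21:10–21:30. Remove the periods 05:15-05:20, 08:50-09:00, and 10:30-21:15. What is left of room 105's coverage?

21:15-21:35

First set merges to 15:40-16:30, 21:05-21:35.
15:40-16:30 lies entirely inside B → drops out.
21:05-21:35 with B removed leaves 21:15-21:35.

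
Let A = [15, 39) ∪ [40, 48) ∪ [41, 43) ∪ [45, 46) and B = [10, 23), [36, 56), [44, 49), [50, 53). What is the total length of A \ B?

A, merged: [15, 39), [40, 48).
B, merged: [10, 23), [36, 56).
A \ B = [23, 36).
Total: 13.

13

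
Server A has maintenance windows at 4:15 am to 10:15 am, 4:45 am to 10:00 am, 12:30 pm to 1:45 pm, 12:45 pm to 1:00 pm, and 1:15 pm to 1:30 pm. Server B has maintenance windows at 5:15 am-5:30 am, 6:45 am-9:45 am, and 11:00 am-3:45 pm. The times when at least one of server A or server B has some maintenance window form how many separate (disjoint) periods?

First set merges to 4:15 am–10:15 am, 12:30 pm–1:45 pm.
A ∪ B = 4:15 am–10:15 am, 11:00 am–3:45 pm.
That is 2 disjoint pieces.

2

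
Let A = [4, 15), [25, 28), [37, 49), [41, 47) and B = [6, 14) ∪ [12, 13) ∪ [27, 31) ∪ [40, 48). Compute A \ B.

[4, 6) ∪ [14, 15) ∪ [25, 27) ∪ [37, 40) ∪ [48, 49)

A, merged: [4, 15), [25, 28), [37, 49).
B, merged: [6, 14), [27, 31), [40, 48).
[4, 15) \ B = [4, 6), [14, 15).
[25, 28) \ B = [25, 27).
[37, 49) \ B = [37, 40), [48, 49).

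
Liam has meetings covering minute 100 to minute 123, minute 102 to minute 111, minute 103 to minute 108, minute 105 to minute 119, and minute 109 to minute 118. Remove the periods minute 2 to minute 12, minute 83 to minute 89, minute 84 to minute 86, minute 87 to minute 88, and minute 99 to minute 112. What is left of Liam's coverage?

minute 112 to minute 123

First set merges to minute 100 to minute 123.
Second set merges to minute 2 to minute 12, minute 83 to minute 89, minute 99 to minute 112.
minute 100 to minute 123 minus B → minute 112 to minute 123.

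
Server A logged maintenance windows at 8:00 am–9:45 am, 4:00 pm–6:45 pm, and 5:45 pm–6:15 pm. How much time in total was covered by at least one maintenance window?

Merged: 8:00 am–9:45 am, 4:00 pm–6:45 pm.
Lengths: 1 h 45 min + 2 h 45 min = 4 h 30 min.

4 h 30 min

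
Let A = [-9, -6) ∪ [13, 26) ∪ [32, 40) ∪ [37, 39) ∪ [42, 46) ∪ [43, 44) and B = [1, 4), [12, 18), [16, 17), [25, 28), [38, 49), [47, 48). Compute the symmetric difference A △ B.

First set merges to [-9, -6), [13, 26), [32, 40), [42, 46).
Second set merges to [1, 4), [12, 18), [25, 28), [38, 49).
A \ B = [-9, -6), [18, 25), [32, 38).
B \ A = [1, 4), [12, 13), [26, 28), [40, 42), [46, 49).
Union of the two gives the symmetric difference.

[-9, -6) ∪ [1, 4) ∪ [12, 13) ∪ [18, 25) ∪ [26, 28) ∪ [32, 38) ∪ [40, 42) ∪ [46, 49)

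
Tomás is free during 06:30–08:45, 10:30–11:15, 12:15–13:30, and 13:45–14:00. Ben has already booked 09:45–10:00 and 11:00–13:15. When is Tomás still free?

06:30–08:45: nothing removed.
10:30–11:15 \ B = 10:30–11:00.
12:15–13:30 \ B = 13:15–13:30.
13:45–14:00: nothing removed.

06:30–08:45, 10:30–11:00, 13:15–13:30, 13:45–14:00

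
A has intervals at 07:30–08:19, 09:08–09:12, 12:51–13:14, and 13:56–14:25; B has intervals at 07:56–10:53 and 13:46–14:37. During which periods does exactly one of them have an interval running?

A \ B = 07:30–07:56, 12:51–13:14.
B \ A = 08:19–09:08, 09:12–10:53, 13:46–13:56, 14:25–14:37.
Union of the two gives the symmetric difference.

07:30–07:56, 08:19–09:08, 09:12–10:53, 12:51–13:14, 13:46–13:56, 14:25–14:37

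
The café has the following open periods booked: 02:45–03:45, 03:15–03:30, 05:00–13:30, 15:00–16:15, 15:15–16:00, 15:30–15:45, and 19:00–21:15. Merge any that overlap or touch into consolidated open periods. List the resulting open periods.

03:15–03:30 overlaps/touches 02:45–03:45 → extend to 02:45–03:45.
05:00–13:30 is disjoint → start new block.
15:00–16:15 is disjoint → start new block.
15:15–16:00 overlaps/touches 15:00–16:15 → extend to 15:00–16:15.
15:30–15:45 overlaps/touches 15:00–16:15 → extend to 15:00–16:15.
19:00–21:15 is disjoint → start new block.

02:45–03:45, 05:00–13:30, 15:00–16:15, 19:00–21:15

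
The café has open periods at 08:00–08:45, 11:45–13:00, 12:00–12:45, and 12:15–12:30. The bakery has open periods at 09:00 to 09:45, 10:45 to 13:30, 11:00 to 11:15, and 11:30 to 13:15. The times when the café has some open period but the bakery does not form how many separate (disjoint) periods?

1

Merge the first list: 08:00–08:45, 11:45–13:00.
Merge the second list: 09:00–09:45, 10:45–13:30.
A \ B = 08:00–08:45.
That is 1 disjoint piece.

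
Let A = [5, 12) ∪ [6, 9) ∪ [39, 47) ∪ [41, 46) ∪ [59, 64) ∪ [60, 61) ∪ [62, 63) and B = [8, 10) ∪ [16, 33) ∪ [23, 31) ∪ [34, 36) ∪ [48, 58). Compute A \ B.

A, merged: [5, 12), [39, 47), [59, 64).
B, merged: [8, 10), [16, 33), [34, 36), [48, 58).
[5, 12) with B removed leaves [5, 8), [10, 12).
[39, 47) is untouched.
[59, 64) is untouched.

[5, 8) ∪ [10, 12) ∪ [39, 47) ∪ [59, 64)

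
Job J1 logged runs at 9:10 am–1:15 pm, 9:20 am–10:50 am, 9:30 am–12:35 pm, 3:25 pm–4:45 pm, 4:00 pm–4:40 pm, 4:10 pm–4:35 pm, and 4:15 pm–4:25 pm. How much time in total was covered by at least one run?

5 h 25 min

Merged: 9:10 am–1:15 pm, 3:25 pm–4:45 pm.
Lengths: 4 h 5 min + 1 h 20 min = 5 h 25 min.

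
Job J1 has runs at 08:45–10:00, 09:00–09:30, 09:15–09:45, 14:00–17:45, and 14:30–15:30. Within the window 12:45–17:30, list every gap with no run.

After merging, the occupied span is 08:45-10:00, 14:00-17:45.
Uncovered inside 12:45-17:30: 12:45-14:00.

12:45-14:00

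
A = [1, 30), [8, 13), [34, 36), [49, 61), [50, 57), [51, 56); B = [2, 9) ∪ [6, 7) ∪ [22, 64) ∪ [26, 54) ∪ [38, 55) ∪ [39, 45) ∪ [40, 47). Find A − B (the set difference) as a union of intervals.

[1, 2) ∪ [9, 22)

Merge the first list: [1, 30), [34, 36), [49, 61).
Merge the second list: [2, 9), [22, 64).
[1, 30) minus B → [1, 2), [9, 22).
[34, 36): fully covered by B → removed.
[49, 61): fully covered by B → removed.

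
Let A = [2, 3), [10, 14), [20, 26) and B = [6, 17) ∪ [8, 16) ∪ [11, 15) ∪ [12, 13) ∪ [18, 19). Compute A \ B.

[2, 3) ∪ [20, 26)

B, merged: [6, 17), [18, 19).
[2, 3): nothing removed.
[10, 14): entirely removed.
[20, 26): nothing removed.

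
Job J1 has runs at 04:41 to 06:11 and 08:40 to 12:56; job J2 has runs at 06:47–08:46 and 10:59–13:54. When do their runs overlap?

08:40–08:46, 10:59–12:56

04:41–06:11: no overlap with the second set.
08:40–12:56 meets the second set on 08:40–08:46, 10:59–12:56.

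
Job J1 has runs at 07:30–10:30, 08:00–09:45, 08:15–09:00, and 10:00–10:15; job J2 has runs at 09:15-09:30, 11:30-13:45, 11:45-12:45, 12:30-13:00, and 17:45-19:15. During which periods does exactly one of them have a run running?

Merge the first list: 07:30–10:30.
Merge the second list: 09:15–09:30, 11:30–13:45, 17:45–19:15.
Only in the first: 07:30–09:15, 09:30–10:30.
Only in the second: 11:30–13:45, 17:45–19:15.
Together these are the periods covered by exactly one.

07:30–09:15, 09:30–10:30, 11:30–13:45, 17:45–19:15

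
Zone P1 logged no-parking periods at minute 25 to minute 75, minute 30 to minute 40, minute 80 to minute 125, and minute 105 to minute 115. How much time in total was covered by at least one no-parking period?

95 minutes

Merged: minute 25 to minute 75, minute 80 to minute 125.
Lengths: 50 minutes + 45 minutes = 95 minutes.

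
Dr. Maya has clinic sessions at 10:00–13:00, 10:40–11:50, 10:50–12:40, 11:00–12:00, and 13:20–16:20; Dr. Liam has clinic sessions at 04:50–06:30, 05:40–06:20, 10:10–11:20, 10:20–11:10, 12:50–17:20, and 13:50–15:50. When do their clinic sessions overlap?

First set merges to 10:00–13:00, 13:20–16:20.
Second set merges to 04:50–06:30, 10:10–11:20, 12:50–17:20.
10:00–13:00 ∩ B → 10:10–11:20, 12:50–13:00.
13:20–16:20 ∩ B → 13:20–16:20.

10:10–11:20, 12:50–13:00, 13:20–16:20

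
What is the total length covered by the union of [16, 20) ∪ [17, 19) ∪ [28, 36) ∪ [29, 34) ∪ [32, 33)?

Merged: [16, 20), [28, 36).
Lengths: 4 + 8 = 12.

12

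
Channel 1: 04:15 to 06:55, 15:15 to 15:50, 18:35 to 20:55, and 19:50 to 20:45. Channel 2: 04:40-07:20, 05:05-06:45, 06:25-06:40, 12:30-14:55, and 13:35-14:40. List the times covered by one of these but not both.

First set merges to 04:15–06:55, 15:15–15:50, 18:35–20:55.
Second set merges to 04:40–07:20, 12:30–14:55.
A but not B: 04:15–04:40, 15:15–15:50, 18:35–20:55.
B but not A: 06:55–07:20, 12:30–14:55.
Combining gives A △ B.

04:15–04:40, 06:55–07:20, 12:30–14:55, 15:15–15:50, 18:35–20:55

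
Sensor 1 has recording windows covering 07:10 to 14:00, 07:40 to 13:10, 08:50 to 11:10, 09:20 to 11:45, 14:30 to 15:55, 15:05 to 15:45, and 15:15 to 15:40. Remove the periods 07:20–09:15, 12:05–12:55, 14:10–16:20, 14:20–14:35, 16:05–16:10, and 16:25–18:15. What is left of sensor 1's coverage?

07:10–07:20, 09:15–12:05, 12:55–14:00

Merge the first list: 07:10–14:00, 14:30–15:55.
Merge the second list: 07:20–09:15, 12:05–12:55, 14:10–16:20, 16:25–18:15.
07:10–14:00 \ B = 07:10–07:20, 09:15–12:05, 12:55–14:00.
14:30–15:55: entirely removed.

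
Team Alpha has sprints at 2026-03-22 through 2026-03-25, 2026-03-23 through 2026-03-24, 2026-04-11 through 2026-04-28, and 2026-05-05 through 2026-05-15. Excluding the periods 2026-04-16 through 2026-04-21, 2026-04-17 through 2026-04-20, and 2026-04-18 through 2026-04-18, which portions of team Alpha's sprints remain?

2026-03-22 through 2026-03-25, 2026-04-11 through 2026-04-15, 2026-04-22 through 2026-04-28, 2026-05-05 through 2026-05-15

Merge the first list: 2026-03-22 through 2026-03-25, 2026-04-11 through 2026-04-28, 2026-05-05 through 2026-05-15.
Merge the second list: 2026-04-16 through 2026-04-21.
2026-03-22 through 2026-03-25 is untouched.
2026-04-11 through 2026-04-28 with B removed leaves 2026-04-11 through 2026-04-15, 2026-04-22 through 2026-04-28.
2026-05-05 through 2026-05-15 is untouched.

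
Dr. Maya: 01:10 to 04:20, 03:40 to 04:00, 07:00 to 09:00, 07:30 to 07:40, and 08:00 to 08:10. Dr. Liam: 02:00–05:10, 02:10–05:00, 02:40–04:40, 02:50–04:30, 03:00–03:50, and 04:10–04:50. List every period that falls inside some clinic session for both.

Merge the first list: 01:10–04:20, 07:00–09:00.
Merge the second list: 02:00–05:10.
01:10–04:20 meets the second set on 02:00–04:20.
07:00–09:00: no overlap with the second set.

02:00–04:20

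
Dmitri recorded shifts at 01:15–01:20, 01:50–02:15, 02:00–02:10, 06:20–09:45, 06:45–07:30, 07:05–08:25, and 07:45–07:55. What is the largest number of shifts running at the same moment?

3

Sweep endpoints in order; track running count of active intervals.
Peak of 3 reached at 07:05.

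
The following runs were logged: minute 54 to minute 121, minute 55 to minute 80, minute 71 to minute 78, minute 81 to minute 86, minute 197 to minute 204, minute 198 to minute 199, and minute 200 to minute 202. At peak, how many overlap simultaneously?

Walk the sorted start/end points keeping a running depth.
The depth first hits 3 at minute 71.

3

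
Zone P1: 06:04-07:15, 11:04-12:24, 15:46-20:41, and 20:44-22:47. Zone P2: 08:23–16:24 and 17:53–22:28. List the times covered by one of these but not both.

Only in the first: 06:04-07:15, 16:24-17:53, 22:28-22:47.
Only in the second: 08:23-11:04, 12:24-15:46, 20:41-20:44.
Together these are the periods covered by exactly one.

06:04-07:15, 08:23-11:04, 12:24-15:46, 16:24-17:53, 20:41-20:44, 22:28-22:47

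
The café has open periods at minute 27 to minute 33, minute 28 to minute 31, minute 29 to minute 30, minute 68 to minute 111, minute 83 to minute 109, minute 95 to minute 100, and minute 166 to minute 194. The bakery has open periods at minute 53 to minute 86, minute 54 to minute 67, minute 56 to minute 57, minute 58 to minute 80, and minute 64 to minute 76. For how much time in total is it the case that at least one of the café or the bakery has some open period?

A, merged: minute 27 to minute 33, minute 68 to minute 111, minute 166 to minute 194.
B, merged: minute 53 to minute 86.
A ∪ B = minute 27 to minute 33, minute 53 to minute 111, minute 166 to minute 194.
Total: 6 minutes + 58 minutes + 28 minutes = 92 minutes.

92 minutes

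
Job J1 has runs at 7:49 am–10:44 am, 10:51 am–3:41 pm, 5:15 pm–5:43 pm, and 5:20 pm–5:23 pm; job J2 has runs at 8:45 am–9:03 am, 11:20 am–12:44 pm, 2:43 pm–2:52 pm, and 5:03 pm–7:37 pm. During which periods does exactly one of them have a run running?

7:49 am–8:45 am, 9:03 am–10:44 am, 10:51 am–11:20 am, 12:44 pm–2:43 pm, 2:52 pm–3:41 pm, 5:03 pm–5:15 pm, 5:43 pm–7:37 pm

Merge the first list: 7:49 am–10:44 am, 10:51 am–3:41 pm, 5:15 pm–5:43 pm.
A but not B: 7:49 am–8:45 am, 9:03 am–10:44 am, 10:51 am–11:20 am, 12:44 pm–2:43 pm, 2:52 pm–3:41 pm.
B but not A: 5:03 pm–5:15 pm, 5:43 pm–7:37 pm.
Combining gives A △ B.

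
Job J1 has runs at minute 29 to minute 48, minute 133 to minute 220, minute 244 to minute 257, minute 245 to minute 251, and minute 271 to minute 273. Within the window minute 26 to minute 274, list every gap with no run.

After merging, the occupied span is minute 29 to minute 48, minute 133 to minute 220, minute 244 to minute 257, minute 271 to minute 273.
Complement within minute 26 to minute 274: minute 26 to minute 29, minute 48 to minute 133, minute 220 to minute 244, minute 257 to minute 271, minute 273 to minute 274.

minute 26 to minute 29, minute 48 to minute 133, minute 220 to minute 244, minute 257 to minute 271, minute 273 to minute 274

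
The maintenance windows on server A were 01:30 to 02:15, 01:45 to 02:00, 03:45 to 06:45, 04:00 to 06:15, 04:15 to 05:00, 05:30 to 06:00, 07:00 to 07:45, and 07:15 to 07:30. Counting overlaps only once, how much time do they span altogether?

4 h 30 min

Merged: 01:30-02:15, 03:45-06:45, 07:00-07:45.
Lengths: 45 min + 3 h + 45 min = 4 h 30 min.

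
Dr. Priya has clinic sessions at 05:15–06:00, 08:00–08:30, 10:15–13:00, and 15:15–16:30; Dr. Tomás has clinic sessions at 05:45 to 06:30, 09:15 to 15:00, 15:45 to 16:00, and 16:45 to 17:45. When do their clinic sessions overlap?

05:45–06:00, 10:15–13:00, 15:45–16:00

05:15–06:00 ∩ B → 05:45–06:00.
08:00–08:30 meets no B interval.
10:15–13:00 ∩ B → 10:15–13:00.
15:15–16:30 ∩ B → 15:45–16:00.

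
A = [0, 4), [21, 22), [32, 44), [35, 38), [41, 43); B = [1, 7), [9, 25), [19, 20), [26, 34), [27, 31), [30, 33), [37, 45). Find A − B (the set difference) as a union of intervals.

[0, 1) ∪ [34, 37)

Merge the first list: [0, 4), [21, 22), [32, 44).
Merge the second list: [1, 7), [9, 25), [26, 34), [37, 45).
[0, 4) \ B = [0, 1).
[21, 22): entirely removed.
[32, 44) \ B = [34, 37).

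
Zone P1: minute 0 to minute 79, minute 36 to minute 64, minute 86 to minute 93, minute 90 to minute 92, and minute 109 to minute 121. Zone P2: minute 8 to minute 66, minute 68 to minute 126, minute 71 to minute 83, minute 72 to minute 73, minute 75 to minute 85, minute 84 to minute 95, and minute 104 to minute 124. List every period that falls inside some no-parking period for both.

First set merges to minute 0 to minute 79, minute 86 to minute 93, minute 109 to minute 121.
Second set merges to minute 8 to minute 66, minute 68 to minute 126.
minute 0 to minute 79 meets the second set on minute 8 to minute 66, minute 68 to minute 79.
minute 86 to minute 93 meets the second set on minute 86 to minute 93.
minute 109 to minute 121 meets the second set on minute 109 to minute 121.

minute 8 to minute 66, minute 68 to minute 79, minute 86 to minute 93, minute 109 to minute 121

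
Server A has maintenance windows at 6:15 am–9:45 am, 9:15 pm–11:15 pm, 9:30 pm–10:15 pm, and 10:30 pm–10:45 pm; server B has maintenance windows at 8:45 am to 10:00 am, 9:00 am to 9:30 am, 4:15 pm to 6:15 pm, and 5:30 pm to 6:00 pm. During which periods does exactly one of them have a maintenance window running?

6:15 am–8:45 am, 9:45 am–10:00 am, 4:15 pm–6:15 pm, 9:15 pm–11:15 pm

A, merged: 6:15 am–9:45 am, 9:15 pm–11:15 pm.
B, merged: 8:45 am–10:00 am, 4:15 pm–6:15 pm.
A \ B = 6:15 am–8:45 am, 9:15 pm–11:15 pm.
B \ A = 9:45 am–10:00 am, 4:15 pm–6:15 pm.
Union of the two gives the symmetric difference.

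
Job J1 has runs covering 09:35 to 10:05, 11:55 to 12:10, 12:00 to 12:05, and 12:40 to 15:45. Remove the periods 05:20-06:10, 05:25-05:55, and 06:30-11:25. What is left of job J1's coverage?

11:55–12:10, 12:40–15:45

Merge the first list: 09:35–10:05, 11:55–12:10, 12:40–15:45.
Merge the second list: 05:20–06:10, 06:30–11:25.
09:35–10:05: fully covered by B → removed.
11:55–12:10: no B overlap → unchanged.
12:40–15:45: no B overlap → unchanged.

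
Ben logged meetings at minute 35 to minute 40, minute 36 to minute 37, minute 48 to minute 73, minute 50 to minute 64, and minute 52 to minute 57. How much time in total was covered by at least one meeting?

30 minutes

Merged: minute 35 to minute 40, minute 48 to minute 73.
Lengths: 5 minutes + 25 minutes = 30 minutes.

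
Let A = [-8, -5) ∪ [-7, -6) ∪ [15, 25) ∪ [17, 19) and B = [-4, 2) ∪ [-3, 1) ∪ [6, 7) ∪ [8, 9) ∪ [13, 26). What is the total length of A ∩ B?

10

Merge the first list: [-8, -5), [15, 25).
Merge the second list: [-4, 2), [6, 7), [8, 9), [13, 26).
A ∩ B = [15, 25).
Total: 10.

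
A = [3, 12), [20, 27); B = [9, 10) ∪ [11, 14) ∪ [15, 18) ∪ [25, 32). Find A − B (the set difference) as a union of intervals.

[3, 9) ∪ [10, 11) ∪ [20, 25)

[3, 12) \ B = [3, 9), [10, 11).
[20, 27) \ B = [20, 25).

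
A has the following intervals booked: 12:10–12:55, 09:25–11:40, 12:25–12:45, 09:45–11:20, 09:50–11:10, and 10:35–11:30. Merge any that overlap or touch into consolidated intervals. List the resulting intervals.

09:25–11:40, 12:10–12:55

Sort by start: 09:25–11:40, 09:45–11:20, 09:50–11:10, 10:35–11:30, 12:10–12:55, 12:25–12:45.
09:45–11:20 overlaps/touches 09:25–11:40 → extend to 09:25–11:40.
09:50–11:10 overlaps/touches 09:25–11:40 → extend to 09:25–11:40.
10:35–11:30 overlaps/touches 09:25–11:40 → extend to 09:25–11:40.
12:10–12:55 is disjoint → start new block.
12:25–12:45 overlaps/touches 12:10–12:55 → extend to 12:10–12:55.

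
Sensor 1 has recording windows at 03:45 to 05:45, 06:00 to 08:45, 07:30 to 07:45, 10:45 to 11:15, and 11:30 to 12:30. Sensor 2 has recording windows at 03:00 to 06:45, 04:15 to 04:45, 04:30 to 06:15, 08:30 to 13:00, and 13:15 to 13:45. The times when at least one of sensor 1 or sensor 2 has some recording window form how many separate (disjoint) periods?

First set merges to 03:45–05:45, 06:00–08:45, 10:45–11:15, 11:30–12:30.
Second set merges to 03:00–06:45, 08:30–13:00, 13:15–13:45.
A ∪ B = 03:00–13:00, 13:15–13:45.
That is 2 disjoint pieces.

2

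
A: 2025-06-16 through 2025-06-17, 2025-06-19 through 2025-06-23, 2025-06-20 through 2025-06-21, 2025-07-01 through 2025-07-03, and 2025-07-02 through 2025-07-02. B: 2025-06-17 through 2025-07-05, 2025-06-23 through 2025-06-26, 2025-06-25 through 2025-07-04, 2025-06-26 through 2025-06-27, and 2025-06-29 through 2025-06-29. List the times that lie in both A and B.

First set merges to 2025-06-16 through 2025-06-17, 2025-06-19 through 2025-06-23, 2025-07-01 through 2025-07-03.
Second set merges to 2025-06-17 through 2025-07-05.
2025-06-16 through 2025-06-17 ∩ B → 2025-06-17 through 2025-06-17.
2025-06-19 through 2025-06-23 ∩ B → 2025-06-19 through 2025-06-23.
2025-07-01 through 2025-07-03 ∩ B → 2025-07-01 through 2025-07-03.

2025-06-17 through 2025-06-17, 2025-06-19 through 2025-06-23, 2025-07-01 through 2025-07-03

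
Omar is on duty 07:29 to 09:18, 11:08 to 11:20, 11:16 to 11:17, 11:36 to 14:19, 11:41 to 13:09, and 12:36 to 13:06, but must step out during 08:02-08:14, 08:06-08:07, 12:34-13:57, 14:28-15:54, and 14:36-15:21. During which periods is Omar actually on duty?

07:29–08:02, 08:14–09:18, 11:08–11:20, 11:36–12:34, 13:57–14:19

A, merged: 07:29–09:18, 11:08–11:20, 11:36–14:19.
B, merged: 08:02–08:14, 12:34–13:57, 14:28–15:54.
07:29–09:18 \ B = 07:29–08:02, 08:14–09:18.
11:08–11:20: nothing removed.
11:36–14:19 \ B = 11:36–12:34, 13:57–14:19.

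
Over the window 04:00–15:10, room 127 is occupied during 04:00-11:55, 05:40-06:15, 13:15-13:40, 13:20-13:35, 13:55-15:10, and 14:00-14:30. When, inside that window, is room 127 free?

11:55-13:15, 13:40-13:55

Covered (merged): 04:00-11:55, 13:15-13:40, 13:55-15:10.
Complement within 04:00-15:10: 11:55-13:15, 13:40-13:55.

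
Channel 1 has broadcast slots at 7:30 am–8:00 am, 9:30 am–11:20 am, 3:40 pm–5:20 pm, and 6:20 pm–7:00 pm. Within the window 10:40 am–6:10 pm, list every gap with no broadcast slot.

Covered (merged): 7:30 am-8:00 am, 9:30 am-11:20 am, 3:40 pm-5:20 pm, 6:20 pm-7:00 pm.
Gaps within 10:40 am-6:10 pm: 11:20 am-3:40 pm, 5:20 pm-6:10 pm.

11:20 am-3:40 pm, 5:20 pm-6:10 pm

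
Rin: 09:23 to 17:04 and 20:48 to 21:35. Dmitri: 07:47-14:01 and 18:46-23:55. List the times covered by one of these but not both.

A but not B: 14:01-17:04.
B but not A: 07:47-09:23, 18:46-20:48, 21:35-23:55.
Combining gives A △ B.

07:47-09:23, 14:01-17:04, 18:46-20:48, 21:35-23:55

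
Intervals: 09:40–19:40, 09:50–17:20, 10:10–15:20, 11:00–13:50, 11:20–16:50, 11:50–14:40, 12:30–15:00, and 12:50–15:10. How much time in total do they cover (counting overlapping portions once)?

Merged: 09:40–19:40.
Length: 10 h.

10 h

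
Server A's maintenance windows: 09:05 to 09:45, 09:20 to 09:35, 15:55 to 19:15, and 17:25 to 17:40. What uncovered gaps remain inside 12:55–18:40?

After merging, the occupied span is 09:05-09:45, 15:55-19:15.
Uncovered inside 12:55-18:40: 12:55-15:55.

12:55-15:55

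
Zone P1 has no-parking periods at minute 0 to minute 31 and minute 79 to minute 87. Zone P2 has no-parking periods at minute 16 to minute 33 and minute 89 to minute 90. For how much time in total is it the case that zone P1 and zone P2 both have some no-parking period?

A ∩ B = minute 16 to minute 31.
Total: 15 minutes.

15 minutes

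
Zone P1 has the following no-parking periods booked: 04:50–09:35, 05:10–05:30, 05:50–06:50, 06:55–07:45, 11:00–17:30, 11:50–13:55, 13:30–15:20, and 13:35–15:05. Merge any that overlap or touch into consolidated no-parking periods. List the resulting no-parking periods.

04:50–09:35, 11:00–17:30

05:10–05:30 overlaps/touches 04:50–09:35 → extend to 04:50–09:35.
05:50–06:50 overlaps/touches 04:50–09:35 → extend to 04:50–09:35.
06:55–07:45 overlaps/touches 04:50–09:35 → extend to 04:50–09:35.
11:00–17:30 is disjoint → start new block.
11:50–13:55 overlaps/touches 11:00–17:30 → extend to 11:00–17:30.
13:30–15:20 overlaps/touches 11:00–17:30 → extend to 11:00–17:30.
13:35–15:05 overlaps/touches 11:00–17:30 → extend to 11:00–17:30.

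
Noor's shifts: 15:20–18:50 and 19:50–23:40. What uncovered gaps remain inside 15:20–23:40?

Covered (merged): 15:20-18:50, 19:50-23:40.
Gaps within 15:20-23:40: 18:50-19:50.

18:50-19:50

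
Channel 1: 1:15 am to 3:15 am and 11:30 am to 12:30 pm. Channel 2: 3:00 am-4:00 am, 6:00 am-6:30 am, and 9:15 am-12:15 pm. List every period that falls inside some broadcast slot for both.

1:15 am-3:15 am meets the second set on 3:00 am-3:15 am.
11:30 am-12:30 pm meets the second set on 11:30 am-12:15 pm.

3:00 am-3:15 am, 11:30 am-12:15 pm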